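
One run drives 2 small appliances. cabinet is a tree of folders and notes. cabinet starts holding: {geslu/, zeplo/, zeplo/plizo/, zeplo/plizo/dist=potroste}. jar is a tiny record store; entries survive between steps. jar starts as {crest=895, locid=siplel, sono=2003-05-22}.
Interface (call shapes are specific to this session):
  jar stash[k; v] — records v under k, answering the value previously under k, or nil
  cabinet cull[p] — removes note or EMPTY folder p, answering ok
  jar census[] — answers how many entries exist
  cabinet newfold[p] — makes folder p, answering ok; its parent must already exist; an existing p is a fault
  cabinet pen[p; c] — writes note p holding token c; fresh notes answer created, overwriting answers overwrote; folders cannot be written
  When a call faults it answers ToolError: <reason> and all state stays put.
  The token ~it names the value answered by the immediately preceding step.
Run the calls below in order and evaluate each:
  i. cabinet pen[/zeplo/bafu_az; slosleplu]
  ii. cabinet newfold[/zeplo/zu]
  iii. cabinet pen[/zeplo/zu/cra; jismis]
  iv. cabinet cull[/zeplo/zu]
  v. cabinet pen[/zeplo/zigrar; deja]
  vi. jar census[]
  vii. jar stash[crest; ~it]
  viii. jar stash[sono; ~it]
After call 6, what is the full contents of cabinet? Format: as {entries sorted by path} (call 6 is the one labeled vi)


Act: cabinet pen[p: /zeplo/bafu_az; c: slosleplu]
Obs: created
Act: cabinet newfold[p: /zeplo/zu]
Obs: ok
Act: cabinet pen[p: /zeplo/zu/cra; c: jismis]
Obs: created
Act: cabinet cull[p: /zeplo/zu]
Obs: ToolError: not empty
Act: cabinet pen[p: /zeplo/zigrar; c: deja]
Obs: created
Act: jar census[]
Obs: 3
Act: jar stash[k: crest; v: ~it]
Obs: 895
Act: jar stash[k: sono; v: ~it]
Obs: 2003-05-22

Answer: {geslu/, zeplo/, zeplo/bafu_az=slosleplu, zeplo/plizo/, zeplo/plizo/dist=potroste, zeplo/zigrar=deja, zeplo/zu/, zeplo/zu/cra=jismis}


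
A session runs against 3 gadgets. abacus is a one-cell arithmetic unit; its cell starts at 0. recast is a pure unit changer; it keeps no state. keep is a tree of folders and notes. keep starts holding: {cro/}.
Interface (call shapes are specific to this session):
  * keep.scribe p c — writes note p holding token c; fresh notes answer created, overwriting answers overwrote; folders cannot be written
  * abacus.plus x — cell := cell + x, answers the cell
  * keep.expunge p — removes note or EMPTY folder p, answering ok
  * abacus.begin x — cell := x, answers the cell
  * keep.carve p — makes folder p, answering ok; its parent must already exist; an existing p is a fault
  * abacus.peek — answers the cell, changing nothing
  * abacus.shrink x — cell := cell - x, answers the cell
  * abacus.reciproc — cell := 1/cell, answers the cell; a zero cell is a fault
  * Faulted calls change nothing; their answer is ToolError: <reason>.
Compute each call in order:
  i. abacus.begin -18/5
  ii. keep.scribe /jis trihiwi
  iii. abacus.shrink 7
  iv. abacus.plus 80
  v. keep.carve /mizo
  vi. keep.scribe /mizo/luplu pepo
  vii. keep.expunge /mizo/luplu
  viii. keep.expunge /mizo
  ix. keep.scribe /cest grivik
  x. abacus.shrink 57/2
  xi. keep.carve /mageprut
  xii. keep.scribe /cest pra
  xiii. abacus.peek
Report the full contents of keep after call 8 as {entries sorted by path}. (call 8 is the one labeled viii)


Do: abacus.begin[-18/5]
See: -18/5
Do: keep.scribe[/jis; trihiwi]
See: created
Do: abacus.shrink[7]
See: -53/5
Do: abacus.plus[80]
See: 347/5
Do: keep.carve[/mizo]
See: ok
Do: keep.scribe[/mizo/luplu; pepo]
See: created
Do: keep.expunge[/mizo/luplu]
See: ok
Do: keep.expunge[/mizo]
See: ok
Do: keep.scribe[/cest; grivik]
See: created
Do: abacus.shrink[57/2]
See: 409/10
Do: keep.carve[/mageprut]
See: ok
Do: keep.scribe[/cest; pra]
See: overwrote
Do: abacus.peek[]
See: 409/10

Answer: {cro/, jis=trihiwi}


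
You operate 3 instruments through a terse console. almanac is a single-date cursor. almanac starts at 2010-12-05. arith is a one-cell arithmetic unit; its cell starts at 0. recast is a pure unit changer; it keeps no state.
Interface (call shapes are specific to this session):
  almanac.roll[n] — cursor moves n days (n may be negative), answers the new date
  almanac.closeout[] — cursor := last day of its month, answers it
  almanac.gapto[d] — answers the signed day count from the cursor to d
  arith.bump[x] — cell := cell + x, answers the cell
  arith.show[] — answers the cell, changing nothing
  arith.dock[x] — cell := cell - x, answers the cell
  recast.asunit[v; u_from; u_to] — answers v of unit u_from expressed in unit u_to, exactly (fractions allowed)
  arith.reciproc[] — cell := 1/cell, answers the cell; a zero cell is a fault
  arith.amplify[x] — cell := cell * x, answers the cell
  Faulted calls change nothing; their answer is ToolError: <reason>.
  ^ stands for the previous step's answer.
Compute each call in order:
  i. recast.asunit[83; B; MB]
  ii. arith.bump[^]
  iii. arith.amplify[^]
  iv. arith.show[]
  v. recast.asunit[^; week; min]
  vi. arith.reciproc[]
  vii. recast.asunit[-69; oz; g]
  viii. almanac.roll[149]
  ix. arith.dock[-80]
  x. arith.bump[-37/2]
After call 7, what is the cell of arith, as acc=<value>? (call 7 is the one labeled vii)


Act: recast.asunit[v=83; u_from=B; u_to=MB]
Obs: 83/1000000
Act: arith.bump[x=^]
Obs: 83/1000000
Act: arith.amplify[x=^]
Obs: 6889/1000000000000
Act: arith.show[]
Obs: 6889/1000000000000
Act: recast.asunit[v=^; u_from=week; u_to=min]
Obs: 434007/6250000000
Act: arith.reciproc[]
Obs: 1000000000000/6889
Act: recast.asunit[v=-69; u_from=oz; u_to=g]
Obs: -3129787353/1600000
Act: almanac.roll[n=149]
Obs: 2011-05-03
Act: arith.dock[x=-80]
Obs: 1000000551120/6889
Act: arith.bump[x=-37/2]
Obs: 2000000847347/13778

Answer: acc=1000000000000/6889


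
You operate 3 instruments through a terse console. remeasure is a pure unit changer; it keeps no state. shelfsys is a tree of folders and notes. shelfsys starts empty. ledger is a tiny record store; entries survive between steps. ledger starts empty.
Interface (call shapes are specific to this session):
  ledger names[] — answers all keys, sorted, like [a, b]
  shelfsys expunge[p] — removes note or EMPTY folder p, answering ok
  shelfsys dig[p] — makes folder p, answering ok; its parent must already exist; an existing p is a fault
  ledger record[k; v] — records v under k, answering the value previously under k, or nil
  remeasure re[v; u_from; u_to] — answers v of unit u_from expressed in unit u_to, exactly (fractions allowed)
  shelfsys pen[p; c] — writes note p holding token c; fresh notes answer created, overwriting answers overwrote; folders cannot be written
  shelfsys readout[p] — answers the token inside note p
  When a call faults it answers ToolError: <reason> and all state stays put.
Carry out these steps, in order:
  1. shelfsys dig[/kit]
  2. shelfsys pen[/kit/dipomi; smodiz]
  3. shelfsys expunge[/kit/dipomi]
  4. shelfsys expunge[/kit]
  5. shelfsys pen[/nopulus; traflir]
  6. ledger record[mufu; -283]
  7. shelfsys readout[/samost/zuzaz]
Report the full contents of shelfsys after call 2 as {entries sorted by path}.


Answer: {kit/, kit/dipomi=smodiz}

Derivation:
$ shelfsys dig p→/kit
:: ok
$ shelfsys pen p→/kit/dipomi c→smodiz
:: created
$ shelfsys expunge p→/kit/dipomi
:: ok
$ shelfsys expunge p→/kit
:: ok
$ shelfsys pen p→/nopulus c→traflir
:: created
$ ledger record k→mufu v→-283
:: nil
$ shelfsys readout p→/samost/zuzaz
:: ToolError: not found


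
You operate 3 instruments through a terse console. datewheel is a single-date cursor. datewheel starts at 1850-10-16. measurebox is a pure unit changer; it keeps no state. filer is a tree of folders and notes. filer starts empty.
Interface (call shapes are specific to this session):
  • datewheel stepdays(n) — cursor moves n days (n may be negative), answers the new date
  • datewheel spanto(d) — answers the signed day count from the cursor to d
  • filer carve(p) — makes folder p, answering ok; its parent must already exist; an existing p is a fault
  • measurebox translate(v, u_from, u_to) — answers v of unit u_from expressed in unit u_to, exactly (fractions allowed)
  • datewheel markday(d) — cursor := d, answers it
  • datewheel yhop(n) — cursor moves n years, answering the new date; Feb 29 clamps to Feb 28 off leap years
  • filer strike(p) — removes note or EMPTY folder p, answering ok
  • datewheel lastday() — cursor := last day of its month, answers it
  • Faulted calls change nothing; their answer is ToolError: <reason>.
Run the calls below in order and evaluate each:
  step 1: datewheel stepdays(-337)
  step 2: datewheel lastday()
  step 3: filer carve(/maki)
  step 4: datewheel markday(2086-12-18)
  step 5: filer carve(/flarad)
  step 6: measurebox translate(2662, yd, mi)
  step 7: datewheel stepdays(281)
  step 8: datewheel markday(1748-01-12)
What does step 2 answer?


Then datewheel stepdays on n: -337, giving 1849-11-13.
Invoking datewheel lastday, and get 1849-11-30.
I call filer carve on p: /maki, which returns ok.
Now I run datewheel markday on d: 2086-12-18, giving 2086-12-18.
I use filer carve on p: /flarad, and observe ok.
Now I run measurebox translate on v: 2662, u_from: yd, u_to: mi, which returns 121/80.
I use datewheel stepdays on n: 281: 2087-09-25.
I run datewheel markday on d: 1748-01-12, → 1748-01-12.

Answer: 1849-11-30


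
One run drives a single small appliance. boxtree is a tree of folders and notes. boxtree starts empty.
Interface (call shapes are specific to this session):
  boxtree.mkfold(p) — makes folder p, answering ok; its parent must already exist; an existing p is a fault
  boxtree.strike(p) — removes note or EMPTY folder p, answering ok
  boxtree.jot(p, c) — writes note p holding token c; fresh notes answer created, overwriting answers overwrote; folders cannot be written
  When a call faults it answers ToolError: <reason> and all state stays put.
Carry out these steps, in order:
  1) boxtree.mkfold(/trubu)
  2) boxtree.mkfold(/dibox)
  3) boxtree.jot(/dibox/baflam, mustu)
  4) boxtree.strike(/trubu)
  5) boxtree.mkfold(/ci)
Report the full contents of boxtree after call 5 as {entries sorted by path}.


Answer: {ci/, dibox/, dibox/baflam=mustu}

Derivation:
! mkfold(/trubu) -> ok
! mkfold(/dibox) -> ok
! jot(/dibox/baflam, mustu) -> created
! strike(/trubu) -> ok
! mkfold(/ci) -> ok


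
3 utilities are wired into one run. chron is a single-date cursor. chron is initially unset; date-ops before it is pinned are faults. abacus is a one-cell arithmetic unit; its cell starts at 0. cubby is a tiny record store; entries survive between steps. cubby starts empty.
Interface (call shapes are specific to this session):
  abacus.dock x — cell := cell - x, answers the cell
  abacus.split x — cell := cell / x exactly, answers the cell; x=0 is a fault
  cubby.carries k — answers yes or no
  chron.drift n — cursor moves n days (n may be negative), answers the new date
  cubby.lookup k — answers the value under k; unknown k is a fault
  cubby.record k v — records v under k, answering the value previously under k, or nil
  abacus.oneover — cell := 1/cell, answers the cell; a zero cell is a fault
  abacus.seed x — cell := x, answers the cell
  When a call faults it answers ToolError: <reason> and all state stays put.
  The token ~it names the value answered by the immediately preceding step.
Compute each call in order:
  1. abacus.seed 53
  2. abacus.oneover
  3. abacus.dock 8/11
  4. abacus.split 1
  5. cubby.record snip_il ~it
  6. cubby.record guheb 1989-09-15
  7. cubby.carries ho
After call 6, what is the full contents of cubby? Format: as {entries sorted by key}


> abacus.seed 53
= 53
> abacus.oneover
= 1/53
> abacus.dock 8/11
= -413/583
> abacus.split 1
= -413/583
> cubby.record snip_il ~it
= nil
> cubby.record guheb 1989-09-15
= nil
> cubby.carries ho
= no

Answer: {guheb=1989-09-15, snip_il=-413/583}


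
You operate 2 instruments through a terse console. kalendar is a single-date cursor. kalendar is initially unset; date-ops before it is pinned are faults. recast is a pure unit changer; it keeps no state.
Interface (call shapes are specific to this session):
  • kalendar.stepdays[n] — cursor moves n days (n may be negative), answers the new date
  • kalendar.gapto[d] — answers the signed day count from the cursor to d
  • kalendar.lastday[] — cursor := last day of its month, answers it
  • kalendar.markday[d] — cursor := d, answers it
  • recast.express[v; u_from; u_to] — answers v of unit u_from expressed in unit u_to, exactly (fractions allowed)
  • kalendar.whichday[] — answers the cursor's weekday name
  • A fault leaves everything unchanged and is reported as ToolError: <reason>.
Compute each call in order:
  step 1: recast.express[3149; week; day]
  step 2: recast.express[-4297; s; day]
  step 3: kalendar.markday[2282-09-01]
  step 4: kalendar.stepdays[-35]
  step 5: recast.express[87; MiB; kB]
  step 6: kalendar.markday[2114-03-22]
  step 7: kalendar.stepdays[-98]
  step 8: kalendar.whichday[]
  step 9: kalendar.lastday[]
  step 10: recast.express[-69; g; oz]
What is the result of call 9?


-- 1. recast.express(v: 3149, u_from: week, u_to: day) ~> 22043
-- 2. recast.express(v: -4297, u_from: s, u_to: day) ~> -4297/86400
-- 3. kalendar.markday(d: 2282-09-01) ~> 2282-09-01
-- 4. kalendar.stepdays(n: -35) ~> 2282-07-28
-- 5. recast.express(v: 87, u_from: MiB, u_to: kB) ~> 11403264/125
-- 6. kalendar.markday(d: 2114-03-22) ~> 2114-03-22
-- 7. kalendar.stepdays(n: -98) ~> 2113-12-14
-- 8. kalendar.whichday() ~> Thursday
-- 9. kalendar.lastday() ~> 2113-12-31
-- 10. recast.express(v: -69, u_from: g, u_to: oz) ~> -110400000/45359237

Answer: 2113-12-31


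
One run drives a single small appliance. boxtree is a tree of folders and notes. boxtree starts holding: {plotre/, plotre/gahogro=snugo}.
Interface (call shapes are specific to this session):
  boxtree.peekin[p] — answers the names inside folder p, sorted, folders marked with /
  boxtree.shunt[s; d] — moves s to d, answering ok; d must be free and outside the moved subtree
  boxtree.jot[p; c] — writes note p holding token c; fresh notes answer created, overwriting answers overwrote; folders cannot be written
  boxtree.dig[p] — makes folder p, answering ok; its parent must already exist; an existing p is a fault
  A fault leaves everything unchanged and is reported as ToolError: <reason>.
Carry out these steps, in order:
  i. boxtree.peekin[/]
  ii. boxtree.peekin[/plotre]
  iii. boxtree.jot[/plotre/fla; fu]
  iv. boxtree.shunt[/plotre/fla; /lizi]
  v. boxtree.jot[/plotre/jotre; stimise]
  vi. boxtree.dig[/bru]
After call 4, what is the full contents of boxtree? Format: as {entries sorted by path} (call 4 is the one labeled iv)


-- 1. boxtree.peekin(p=/) ~> [plotre/]
-- 2. boxtree.peekin(p=/plotre) ~> [gahogro]
-- 3. boxtree.jot(p=/plotre/fla, c=fu) ~> created
-- 4. boxtree.shunt(s=/plotre/fla, d=/lizi) ~> ok
-- 5. boxtree.jot(p=/plotre/jotre, c=stimise) ~> created
-- 6. boxtree.dig(p=/bru) ~> ok

Answer: {lizi=fu, plotre/, plotre/gahogro=snugo}


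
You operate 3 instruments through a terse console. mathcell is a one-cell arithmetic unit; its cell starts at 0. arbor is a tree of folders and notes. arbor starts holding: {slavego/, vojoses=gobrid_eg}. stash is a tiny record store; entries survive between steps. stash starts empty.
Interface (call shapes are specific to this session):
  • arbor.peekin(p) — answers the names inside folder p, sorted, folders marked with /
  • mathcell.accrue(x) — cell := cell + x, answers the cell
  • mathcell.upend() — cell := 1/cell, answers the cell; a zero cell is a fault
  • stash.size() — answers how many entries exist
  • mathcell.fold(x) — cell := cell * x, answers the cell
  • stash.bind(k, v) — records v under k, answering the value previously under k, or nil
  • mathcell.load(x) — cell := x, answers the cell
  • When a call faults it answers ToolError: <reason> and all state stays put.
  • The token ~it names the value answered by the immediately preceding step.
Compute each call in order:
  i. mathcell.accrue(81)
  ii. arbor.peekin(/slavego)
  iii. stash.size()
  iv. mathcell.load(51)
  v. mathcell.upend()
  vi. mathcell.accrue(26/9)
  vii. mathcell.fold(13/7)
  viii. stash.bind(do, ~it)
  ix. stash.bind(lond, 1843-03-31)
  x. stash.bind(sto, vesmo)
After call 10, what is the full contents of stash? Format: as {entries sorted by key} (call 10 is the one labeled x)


>> accrue(x: 81)
<< 81
>> peekin(p: /slavego)
<< []
>> size()
<< 0
>> load(x: 51)
<< 51
>> upend()
<< 1/51
>> accrue(x: 26/9)
<< 445/153
>> fold(x: 13/7)
<< 5785/1071
>> bind(k: do, v: ~it)
<< nil
>> bind(k: lond, v: 1843-03-31)
<< nil
>> bind(k: sto, v: vesmo)
<< nil

Answer: {do=5785/1071, lond=1843-03-31, sto=vesmo}


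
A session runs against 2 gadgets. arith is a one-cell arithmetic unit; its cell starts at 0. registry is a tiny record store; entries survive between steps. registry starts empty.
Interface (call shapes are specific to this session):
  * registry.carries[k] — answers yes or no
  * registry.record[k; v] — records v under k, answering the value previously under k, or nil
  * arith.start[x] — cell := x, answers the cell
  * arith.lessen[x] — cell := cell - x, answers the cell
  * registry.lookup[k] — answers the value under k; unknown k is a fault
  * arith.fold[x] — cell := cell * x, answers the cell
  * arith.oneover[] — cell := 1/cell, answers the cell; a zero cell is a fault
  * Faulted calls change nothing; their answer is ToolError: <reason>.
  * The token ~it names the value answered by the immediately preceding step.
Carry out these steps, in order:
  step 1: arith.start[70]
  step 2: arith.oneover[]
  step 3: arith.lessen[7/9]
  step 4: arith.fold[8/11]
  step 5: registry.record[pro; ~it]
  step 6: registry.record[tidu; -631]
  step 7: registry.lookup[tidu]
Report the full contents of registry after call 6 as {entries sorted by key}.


-> arith.start(x: 70)
<- 70
-> arith.oneover()
<- 1/70
-> arith.lessen(x: 7/9)
<- -481/630
-> arith.fold(x: 8/11)
<- -1924/3465
-> registry.record(k: pro, v: ~it)
<- nil
-> registry.record(k: tidu, v: -631)
<- nil
-> registry.lookup(k: tidu)
<- -631

Answer: {pro=-1924/3465, tidu=-631}


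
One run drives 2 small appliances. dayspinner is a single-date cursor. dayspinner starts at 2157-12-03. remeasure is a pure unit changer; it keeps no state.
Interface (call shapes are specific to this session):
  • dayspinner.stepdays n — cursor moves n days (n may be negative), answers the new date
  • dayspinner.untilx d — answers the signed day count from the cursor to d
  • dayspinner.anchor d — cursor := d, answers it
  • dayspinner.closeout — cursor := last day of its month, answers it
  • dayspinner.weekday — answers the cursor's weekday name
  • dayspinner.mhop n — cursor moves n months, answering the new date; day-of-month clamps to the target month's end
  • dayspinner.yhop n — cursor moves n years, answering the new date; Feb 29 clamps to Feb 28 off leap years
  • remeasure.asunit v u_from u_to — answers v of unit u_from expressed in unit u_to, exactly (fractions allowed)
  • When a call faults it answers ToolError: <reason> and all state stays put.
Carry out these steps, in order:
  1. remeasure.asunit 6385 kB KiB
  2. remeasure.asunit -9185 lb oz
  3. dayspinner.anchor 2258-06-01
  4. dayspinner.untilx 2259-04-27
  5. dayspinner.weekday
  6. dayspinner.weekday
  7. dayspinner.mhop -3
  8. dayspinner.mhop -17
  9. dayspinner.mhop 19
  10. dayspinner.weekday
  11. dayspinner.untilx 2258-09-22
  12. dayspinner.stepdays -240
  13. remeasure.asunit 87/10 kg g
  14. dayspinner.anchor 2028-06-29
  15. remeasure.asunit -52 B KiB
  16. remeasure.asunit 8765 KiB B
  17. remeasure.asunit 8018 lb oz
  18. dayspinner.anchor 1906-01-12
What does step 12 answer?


Answer: 2257-09-03

Derivation:
Step: remeasure.asunit[v→6385; u_from→kB; u_to→KiB]
Result: 798125/128
Step: remeasure.asunit[v→-9185; u_from→lb; u_to→oz]
Result: -146960
Step: dayspinner.anchor[d→2258-06-01]
Result: 2258-06-01
Step: dayspinner.untilx[d→2259-04-27]
Result: 330
Step: dayspinner.weekday[]
Result: Tuesday
Step: dayspinner.weekday[]
Result: Tuesday
Step: dayspinner.mhop[n→-3]
Result: 2258-03-01
Step: dayspinner.mhop[n→-17]
Result: 2256-10-01
Step: dayspinner.mhop[n→19]
Result: 2258-05-01
Step: dayspinner.weekday[]
Result: Saturday
Step: dayspinner.untilx[d→2258-09-22]
Result: 144
Step: dayspinner.stepdays[n→-240]
Result: 2257-09-03
Step: remeasure.asunit[v→87/10; u_from→kg; u_to→g]
Result: 8700
Step: dayspinner.anchor[d→2028-06-29]
Result: 2028-06-29
Step: remeasure.asunit[v→-52; u_from→B; u_to→KiB]
Result: -13/256
Step: remeasure.asunit[v→8765; u_from→KiB; u_to→B]
Result: 8975360
Step: remeasure.asunit[v→8018; u_from→lb; u_to→oz]
Result: 128288
Step: dayspinner.anchor[d→1906-01-12]
Result: 1906-01-12


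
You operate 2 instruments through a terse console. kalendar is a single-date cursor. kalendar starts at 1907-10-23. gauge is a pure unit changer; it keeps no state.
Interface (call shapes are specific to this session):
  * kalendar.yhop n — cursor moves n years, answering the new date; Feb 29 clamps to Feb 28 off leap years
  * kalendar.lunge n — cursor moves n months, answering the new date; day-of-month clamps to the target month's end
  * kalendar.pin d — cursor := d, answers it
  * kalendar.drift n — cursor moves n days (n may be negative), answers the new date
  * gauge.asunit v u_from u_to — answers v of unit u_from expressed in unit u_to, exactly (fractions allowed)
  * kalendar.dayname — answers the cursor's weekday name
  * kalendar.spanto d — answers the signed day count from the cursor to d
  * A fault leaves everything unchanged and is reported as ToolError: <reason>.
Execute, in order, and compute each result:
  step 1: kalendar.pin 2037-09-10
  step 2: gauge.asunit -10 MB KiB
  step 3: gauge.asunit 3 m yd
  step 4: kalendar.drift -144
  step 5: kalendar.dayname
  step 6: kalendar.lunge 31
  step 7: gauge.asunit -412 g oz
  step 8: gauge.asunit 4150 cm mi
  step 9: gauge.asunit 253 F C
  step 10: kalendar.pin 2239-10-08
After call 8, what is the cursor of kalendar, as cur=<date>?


I try kalendar.pin(d: 2037-09-10), which returns 2037-09-10.
I try gauge.asunit(v: -10, u_from: MB, u_to: KiB), and observe -78125/8.
Calling gauge.asunit(v: 3, u_from: m, u_to: yd), yielding 1250/381.
Then kalendar.drift(n: -144), — result: 2037-04-19.
Next I call kalendar.dayname(), and observe Sunday.
I run kalendar.lunge(n: 31), yielding 2039-11-19.
Using gauge.asunit(v: -412, u_from: g, u_to: oz), and get -659200000/45359237.
Invoking gauge.asunit(v: 4150, u_from: cm, u_to: mi), and observe 10375/402336.
Invoking gauge.asunit(v: 253, u_from: F, u_to: C), and get 1105/9.
Invoking kalendar.pin(d: 2239-10-08), and observe 2239-10-08.

Answer: cur=2039-11-19


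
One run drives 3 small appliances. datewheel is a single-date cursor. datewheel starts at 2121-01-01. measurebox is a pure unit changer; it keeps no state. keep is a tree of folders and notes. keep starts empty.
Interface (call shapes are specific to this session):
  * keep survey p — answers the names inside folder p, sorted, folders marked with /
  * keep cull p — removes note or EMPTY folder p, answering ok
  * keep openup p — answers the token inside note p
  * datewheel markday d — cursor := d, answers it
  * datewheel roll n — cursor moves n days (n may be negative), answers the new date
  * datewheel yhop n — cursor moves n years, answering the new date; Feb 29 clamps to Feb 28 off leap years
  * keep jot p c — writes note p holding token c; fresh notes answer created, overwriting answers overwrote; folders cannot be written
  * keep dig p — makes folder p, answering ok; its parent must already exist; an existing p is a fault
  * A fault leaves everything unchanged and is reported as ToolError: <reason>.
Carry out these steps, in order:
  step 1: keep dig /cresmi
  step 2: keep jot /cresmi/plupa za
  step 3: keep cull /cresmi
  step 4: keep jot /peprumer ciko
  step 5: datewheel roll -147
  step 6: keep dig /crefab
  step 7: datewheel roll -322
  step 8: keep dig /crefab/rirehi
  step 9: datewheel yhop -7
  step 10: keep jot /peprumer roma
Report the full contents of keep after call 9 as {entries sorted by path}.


~$ keep dig p='/cresmi'
  ok
~$ keep jot p='/cresmi/plupa' c='za'
  created
~$ keep cull p='/cresmi'
  ToolError: not empty
~$ keep jot p='/peprumer' c='ciko'
  created
~$ datewheel roll n='-147'
  2120-08-07
~$ keep dig p='/crefab'
  ok
~$ datewheel roll n='-322'
  2119-09-20
~$ keep dig p='/crefab/rirehi'
  ok
~$ datewheel yhop n='-7'
  2112-09-20
~$ keep jot p='/peprumer' c='roma'
  overwrote

Answer: {crefab/, crefab/rirehi/, cresmi/, cresmi/plupa=za, peprumer=ciko}


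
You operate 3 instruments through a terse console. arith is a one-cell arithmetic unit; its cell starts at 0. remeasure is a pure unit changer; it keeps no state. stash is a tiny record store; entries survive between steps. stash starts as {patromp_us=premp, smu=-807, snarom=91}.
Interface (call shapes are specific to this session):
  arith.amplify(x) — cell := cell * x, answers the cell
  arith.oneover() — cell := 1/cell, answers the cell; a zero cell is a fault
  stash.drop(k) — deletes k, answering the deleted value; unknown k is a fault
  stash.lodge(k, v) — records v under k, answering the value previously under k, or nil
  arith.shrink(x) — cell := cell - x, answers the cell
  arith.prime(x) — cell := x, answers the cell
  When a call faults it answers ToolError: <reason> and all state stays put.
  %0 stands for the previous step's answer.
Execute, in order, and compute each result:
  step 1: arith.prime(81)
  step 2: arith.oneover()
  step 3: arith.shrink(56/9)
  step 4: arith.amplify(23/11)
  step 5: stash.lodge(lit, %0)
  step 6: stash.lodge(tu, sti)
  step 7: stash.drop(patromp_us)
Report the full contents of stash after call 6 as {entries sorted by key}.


→ arith.prime(x='81')
← 81
→ arith.oneover()
← 1/81
→ arith.shrink(x='56/9')
← -503/81
→ arith.amplify(x='23/11')
← -11569/891
→ stash.lodge(k='lit', v='%0')
← nil
→ stash.lodge(k='tu', v='sti')
← nil
→ stash.drop(k='patromp_us')
← premp

Answer: {lit=-11569/891, patromp_us=premp, smu=-807, snarom=91, tu=sti}


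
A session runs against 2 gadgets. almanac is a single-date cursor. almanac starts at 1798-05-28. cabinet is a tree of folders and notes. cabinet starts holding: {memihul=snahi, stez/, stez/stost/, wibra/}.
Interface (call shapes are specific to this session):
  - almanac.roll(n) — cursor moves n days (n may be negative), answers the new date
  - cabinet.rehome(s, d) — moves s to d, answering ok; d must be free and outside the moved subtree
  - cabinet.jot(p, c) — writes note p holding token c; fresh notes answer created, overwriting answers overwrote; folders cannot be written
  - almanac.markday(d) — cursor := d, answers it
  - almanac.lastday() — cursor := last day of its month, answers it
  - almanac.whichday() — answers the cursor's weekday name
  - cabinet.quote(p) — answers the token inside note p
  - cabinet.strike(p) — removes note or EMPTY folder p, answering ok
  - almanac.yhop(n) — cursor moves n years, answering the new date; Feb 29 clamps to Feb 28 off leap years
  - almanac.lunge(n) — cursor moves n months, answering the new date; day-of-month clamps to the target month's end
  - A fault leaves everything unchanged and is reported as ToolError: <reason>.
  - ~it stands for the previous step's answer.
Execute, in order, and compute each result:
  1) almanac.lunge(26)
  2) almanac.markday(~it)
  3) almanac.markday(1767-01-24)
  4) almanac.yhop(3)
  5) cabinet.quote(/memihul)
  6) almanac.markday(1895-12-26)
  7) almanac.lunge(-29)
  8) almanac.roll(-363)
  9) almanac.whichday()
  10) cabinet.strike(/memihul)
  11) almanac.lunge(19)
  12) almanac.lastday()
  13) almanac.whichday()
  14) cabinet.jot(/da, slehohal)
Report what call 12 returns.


Answer: 1894-02-28

Derivation:
Act: lunge[n→26]
Obs: 1800-07-28
Act: markday[d→~it]
Obs: 1800-07-28
Act: markday[d→1767-01-24]
Obs: 1767-01-24
Act: yhop[n→3]
Obs: 1770-01-24
Act: quote[p→/memihul]
Obs: snahi
Act: markday[d→1895-12-26]
Obs: 1895-12-26
Act: lunge[n→-29]
Obs: 1893-07-26
Act: roll[n→-363]
Obs: 1892-07-28
Act: whichday[]
Obs: Thursday
Act: strike[p→/memihul]
Obs: ok
Act: lunge[n→19]
Obs: 1894-02-28
Act: lastday[]
Obs: 1894-02-28
Act: whichday[]
Obs: Wednesday
Act: jot[p→/da; c→slehohal]
Obs: created


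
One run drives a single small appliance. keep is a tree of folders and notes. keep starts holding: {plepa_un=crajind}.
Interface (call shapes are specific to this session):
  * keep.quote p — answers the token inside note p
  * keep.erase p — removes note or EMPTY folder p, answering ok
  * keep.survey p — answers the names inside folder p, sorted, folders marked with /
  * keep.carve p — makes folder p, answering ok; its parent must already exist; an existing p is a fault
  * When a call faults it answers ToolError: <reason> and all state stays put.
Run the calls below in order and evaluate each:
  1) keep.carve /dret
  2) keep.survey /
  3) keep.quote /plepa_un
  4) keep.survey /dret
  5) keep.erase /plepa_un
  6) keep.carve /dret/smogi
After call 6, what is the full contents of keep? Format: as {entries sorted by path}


-> keep.carve(p: /dret)
<- ok
-> keep.survey(p: /)
<- [dret/, plepa_un]
-> keep.quote(p: /plepa_un)
<- crajind
-> keep.survey(p: /dret)
<- []
-> keep.erase(p: /plepa_un)
<- ok
-> keep.carve(p: /dret/smogi)
<- ok

Answer: {dret/, dret/smogi/}


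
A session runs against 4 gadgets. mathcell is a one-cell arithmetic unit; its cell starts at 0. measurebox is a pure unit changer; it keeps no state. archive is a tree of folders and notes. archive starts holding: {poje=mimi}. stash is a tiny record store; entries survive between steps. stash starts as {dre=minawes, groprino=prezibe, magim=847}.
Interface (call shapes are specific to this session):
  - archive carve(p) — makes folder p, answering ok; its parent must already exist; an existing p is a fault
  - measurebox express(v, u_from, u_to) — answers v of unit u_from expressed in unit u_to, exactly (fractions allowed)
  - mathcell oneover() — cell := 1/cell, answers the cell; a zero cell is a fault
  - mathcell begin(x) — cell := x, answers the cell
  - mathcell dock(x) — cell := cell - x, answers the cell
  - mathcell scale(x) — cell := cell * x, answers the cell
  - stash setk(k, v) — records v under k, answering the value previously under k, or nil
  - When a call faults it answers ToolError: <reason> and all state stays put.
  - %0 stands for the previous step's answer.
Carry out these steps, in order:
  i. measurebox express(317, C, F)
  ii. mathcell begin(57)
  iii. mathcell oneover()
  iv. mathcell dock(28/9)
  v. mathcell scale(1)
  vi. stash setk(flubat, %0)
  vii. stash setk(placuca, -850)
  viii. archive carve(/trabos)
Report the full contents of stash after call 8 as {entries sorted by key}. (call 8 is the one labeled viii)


Answer: {dre=minawes, flubat=-529/171, groprino=prezibe, magim=847, placuca=-850}

Derivation:
==> measurebox express(317, C, F)
<== 3013/5
==> mathcell begin(57)
<== 57
==> mathcell oneover()
<== 1/57
==> mathcell dock(28/9)
<== -529/171
==> mathcell scale(1)
<== -529/171
==> stash setk(flubat, %0)
<== nil
==> stash setk(placuca, -850)
<== nil
==> archive carve(/trabos)
<== ok


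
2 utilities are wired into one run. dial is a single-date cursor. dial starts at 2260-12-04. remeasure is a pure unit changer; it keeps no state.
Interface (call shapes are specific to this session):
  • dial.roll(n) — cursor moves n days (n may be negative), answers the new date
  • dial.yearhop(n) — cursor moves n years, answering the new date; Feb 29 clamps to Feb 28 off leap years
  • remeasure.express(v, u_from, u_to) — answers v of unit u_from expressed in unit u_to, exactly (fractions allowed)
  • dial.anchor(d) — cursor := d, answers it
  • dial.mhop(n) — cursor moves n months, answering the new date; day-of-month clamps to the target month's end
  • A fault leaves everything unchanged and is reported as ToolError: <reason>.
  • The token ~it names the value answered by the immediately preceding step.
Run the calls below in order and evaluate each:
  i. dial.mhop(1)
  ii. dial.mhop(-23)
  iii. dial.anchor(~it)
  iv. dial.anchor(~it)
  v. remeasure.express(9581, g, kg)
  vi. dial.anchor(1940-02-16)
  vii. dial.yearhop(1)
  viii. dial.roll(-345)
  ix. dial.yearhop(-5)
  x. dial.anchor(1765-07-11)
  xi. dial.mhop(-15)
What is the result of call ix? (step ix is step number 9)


Answer: 1935-03-08

Derivation:
! 1. mhop(n: 1) => 2261-01-04
! 2. mhop(n: -23) => 2259-02-04
! 3. anchor(d: ~it) => 2259-02-04
! 4. anchor(d: ~it) => 2259-02-04
! 5. express(v: 9581, u_from: g, u_to: kg) => 9581/1000
! 6. anchor(d: 1940-02-16) => 1940-02-16
! 7. yearhop(n: 1) => 1941-02-16
! 8. roll(n: -345) => 1940-03-08
! 9. yearhop(n: -5) => 1935-03-08
! 10. anchor(d: 1765-07-11) => 1765-07-11
! 11. mhop(n: -15) => 1764-04-11


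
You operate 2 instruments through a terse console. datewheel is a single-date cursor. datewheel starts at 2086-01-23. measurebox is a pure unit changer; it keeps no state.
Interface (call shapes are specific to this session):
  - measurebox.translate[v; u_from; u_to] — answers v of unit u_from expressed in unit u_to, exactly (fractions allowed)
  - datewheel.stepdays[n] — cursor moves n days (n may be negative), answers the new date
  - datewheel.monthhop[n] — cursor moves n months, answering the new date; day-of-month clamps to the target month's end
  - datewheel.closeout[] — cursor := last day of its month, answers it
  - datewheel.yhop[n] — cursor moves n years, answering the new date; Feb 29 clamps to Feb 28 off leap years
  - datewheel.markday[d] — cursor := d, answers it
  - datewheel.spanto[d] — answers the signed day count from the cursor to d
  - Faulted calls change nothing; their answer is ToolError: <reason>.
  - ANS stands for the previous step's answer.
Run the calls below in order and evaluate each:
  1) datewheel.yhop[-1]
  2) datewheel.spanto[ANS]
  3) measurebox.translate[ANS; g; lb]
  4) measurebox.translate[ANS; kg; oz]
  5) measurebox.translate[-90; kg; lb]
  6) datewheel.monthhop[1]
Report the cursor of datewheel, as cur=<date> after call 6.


Answer: cur=2085-02-23

Derivation:
[in] datewheel.yhop n→-1
  2085-01-23
[in] datewheel.spanto d→ANS
  0
[in] measurebox.translate v→ANS u_from→g u_to→lb
  0
[in] measurebox.translate v→ANS u_from→kg u_to→oz
  0
[in] measurebox.translate v→-90 u_from→kg u_to→lb
  -9000000000/45359237
[in] datewheel.monthhop n→1
  2085-02-23


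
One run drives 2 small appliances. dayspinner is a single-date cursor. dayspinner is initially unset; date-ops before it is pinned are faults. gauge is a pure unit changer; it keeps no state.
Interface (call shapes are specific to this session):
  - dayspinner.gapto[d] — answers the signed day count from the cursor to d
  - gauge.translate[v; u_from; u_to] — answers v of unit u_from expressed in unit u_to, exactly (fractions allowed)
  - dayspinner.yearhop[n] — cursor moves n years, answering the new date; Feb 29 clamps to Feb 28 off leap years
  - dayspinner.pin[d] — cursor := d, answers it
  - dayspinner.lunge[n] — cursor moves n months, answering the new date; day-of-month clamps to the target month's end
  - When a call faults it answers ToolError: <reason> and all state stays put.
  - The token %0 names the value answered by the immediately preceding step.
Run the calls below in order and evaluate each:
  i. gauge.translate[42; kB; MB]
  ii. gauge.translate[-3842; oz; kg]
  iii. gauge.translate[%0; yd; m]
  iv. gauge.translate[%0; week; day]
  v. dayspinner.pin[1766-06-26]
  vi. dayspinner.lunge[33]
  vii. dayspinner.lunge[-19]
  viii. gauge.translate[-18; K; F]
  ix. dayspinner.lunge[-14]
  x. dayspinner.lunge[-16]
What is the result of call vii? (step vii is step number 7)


Answer: 1767-08-26

Derivation:
$ gauge.translate v='42' u_from='kB' u_to='MB'
  21/500
$ gauge.translate v='-3842' u_from='oz' u_to='kg'
  -87135094277/800000000
$ gauge.translate v='%0' u_from='yd' u_to='m'
  -99595412758611/1000000000000
$ gauge.translate v='%0' u_from='week' u_to='day'
  -697167889310277/1000000000000
$ dayspinner.pin d='1766-06-26'
  1766-06-26
$ dayspinner.lunge n='33'
  1769-03-26
$ dayspinner.lunge n='-19'
  1767-08-26
$ gauge.translate v='-18' u_from='K' u_to='F'
  -49207/100
$ dayspinner.lunge n='-14'
  1766-06-26
$ dayspinner.lunge n='-16'
  1765-02-26


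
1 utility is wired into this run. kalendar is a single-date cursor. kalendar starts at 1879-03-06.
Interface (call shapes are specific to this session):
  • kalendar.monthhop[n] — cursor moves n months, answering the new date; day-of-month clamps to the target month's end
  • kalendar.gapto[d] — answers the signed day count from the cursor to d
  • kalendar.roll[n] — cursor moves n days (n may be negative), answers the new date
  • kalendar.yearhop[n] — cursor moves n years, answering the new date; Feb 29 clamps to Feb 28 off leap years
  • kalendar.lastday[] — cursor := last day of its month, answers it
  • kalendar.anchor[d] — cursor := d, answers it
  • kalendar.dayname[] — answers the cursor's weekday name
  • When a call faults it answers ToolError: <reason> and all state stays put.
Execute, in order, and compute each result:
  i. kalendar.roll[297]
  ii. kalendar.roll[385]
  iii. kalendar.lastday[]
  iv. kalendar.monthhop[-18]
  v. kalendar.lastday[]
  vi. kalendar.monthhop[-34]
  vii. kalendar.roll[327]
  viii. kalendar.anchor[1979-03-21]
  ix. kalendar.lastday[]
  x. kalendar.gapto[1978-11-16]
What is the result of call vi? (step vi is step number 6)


~$ roll n: 297
[out] 1879-12-28
~$ roll n: 385
[out] 1881-01-16
~$ lastday
[out] 1881-01-31
~$ monthhop n: -18
[out] 1879-07-31
~$ lastday
[out] 1879-07-31
~$ monthhop n: -34
[out] 1876-09-30
~$ roll n: 327
[out] 1877-08-23
~$ anchor d: 1979-03-21
[out] 1979-03-21
~$ lastday
[out] 1979-03-31
~$ gapto d: 1978-11-16
[out] -135

Answer: 1876-09-30


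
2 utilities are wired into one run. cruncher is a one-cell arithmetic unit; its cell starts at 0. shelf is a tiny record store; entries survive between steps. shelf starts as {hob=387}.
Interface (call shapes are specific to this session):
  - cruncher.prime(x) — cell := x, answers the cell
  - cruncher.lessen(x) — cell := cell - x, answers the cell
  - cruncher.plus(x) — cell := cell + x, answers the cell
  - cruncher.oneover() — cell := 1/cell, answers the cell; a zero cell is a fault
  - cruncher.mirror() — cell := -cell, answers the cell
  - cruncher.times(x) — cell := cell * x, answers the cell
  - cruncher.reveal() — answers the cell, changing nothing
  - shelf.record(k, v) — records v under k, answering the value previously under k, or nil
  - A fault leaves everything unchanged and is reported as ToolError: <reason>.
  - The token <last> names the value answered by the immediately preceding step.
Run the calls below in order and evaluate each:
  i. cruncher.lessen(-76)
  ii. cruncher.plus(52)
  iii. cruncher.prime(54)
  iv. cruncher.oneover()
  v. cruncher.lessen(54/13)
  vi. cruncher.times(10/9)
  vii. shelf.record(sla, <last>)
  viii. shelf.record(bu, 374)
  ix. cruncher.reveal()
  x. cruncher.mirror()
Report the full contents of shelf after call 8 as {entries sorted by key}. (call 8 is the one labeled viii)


I try cruncher.lessen on x='-76', giving 76.
Invoking cruncher.plus on x='52', and observe 128.
Calling cruncher.prime on x='54', giving 54.
I use cruncher.oneover(), → 1/54.
I try cruncher.lessen on x='54/13', and observe -2903/702.
Next I call cruncher.times on x='10/9', and see -14515/3159.
Now I run shelf.record on k='sla', v='<last>', and observe nil.
Calling shelf.record on k='bu', v='374', and see nil.
Then cruncher.reveal, yielding -14515/3159.
Then cruncher.mirror, and observe 14515/3159.

Answer: {bu=374, hob=387, sla=-14515/3159}


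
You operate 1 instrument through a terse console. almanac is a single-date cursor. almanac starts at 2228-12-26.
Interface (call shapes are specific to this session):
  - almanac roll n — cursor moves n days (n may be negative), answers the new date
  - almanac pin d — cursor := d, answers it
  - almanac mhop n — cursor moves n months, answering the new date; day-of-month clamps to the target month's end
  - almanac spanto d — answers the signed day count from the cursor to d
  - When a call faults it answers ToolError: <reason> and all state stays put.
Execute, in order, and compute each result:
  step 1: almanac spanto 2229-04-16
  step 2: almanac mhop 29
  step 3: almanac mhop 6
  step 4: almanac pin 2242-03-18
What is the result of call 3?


# almanac spanto(d='2229-04-16') : 111
# almanac mhop(n='29') : 2231-05-26
# almanac mhop(n='6') : 2231-11-26
# almanac pin(d='2242-03-18') : 2242-03-18

Answer: 2231-11-26
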